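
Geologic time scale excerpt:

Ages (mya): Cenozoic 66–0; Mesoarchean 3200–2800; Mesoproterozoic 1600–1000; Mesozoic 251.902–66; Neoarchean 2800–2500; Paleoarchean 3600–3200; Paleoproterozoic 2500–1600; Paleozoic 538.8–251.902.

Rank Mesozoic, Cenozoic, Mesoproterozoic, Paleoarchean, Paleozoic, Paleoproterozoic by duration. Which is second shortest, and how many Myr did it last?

Durations: Mesozoic 185.902; Cenozoic 66; Mesoproterozoic 600; Paleoarchean 400; Paleozoic 286.898; Paleoproterozoic 900 Myr.
Sorted shortest-first: Cenozoic (66), Mesozoic (185.902), Paleozoic (286.898), Paleoarchean (400), Mesoproterozoic (600), Paleoproterozoic (900).
The second shortest is Mesozoic at 185.902 Myr.

Mesozoic, 185.902 million years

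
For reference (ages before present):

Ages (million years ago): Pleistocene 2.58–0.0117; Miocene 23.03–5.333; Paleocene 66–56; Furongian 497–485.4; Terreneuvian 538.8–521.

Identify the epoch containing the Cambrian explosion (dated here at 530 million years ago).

Terreneuvian

530 Ma lies between 538.8 and 521 Ma, so it falls in the Terreneuvian.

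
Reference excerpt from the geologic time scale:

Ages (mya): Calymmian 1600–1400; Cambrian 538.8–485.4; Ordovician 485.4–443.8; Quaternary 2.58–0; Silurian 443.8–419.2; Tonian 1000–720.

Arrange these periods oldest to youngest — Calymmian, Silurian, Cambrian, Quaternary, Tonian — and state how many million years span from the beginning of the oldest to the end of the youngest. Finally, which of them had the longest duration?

From the excerpt: Calymmian 1600–1400; Silurian 443.8–419.2; Cambrian 538.8–485.4; Quaternary 2.58–0; Tonian 1000–720 (Ma).
Larger Ma is earlier, so the oldest is Calymmian and the youngest is Quaternary; oldest to youngest: Calymmian, Tonian, Cambrian, Silurian, Quaternary.
Oldest start 1600 minus youngest end 0 gives 1600 Myr overall.
Individual lengths (start − end): Calymmian 200; Silurian 24.6; Quaternary 2.58; Tonian 280; Cambrian 53.4. The largest is Tonian at 280 Myr.

Calymmian → Tonian → Cambrian → Silurian → Quaternary; total span 1600 Myr; longest is Tonian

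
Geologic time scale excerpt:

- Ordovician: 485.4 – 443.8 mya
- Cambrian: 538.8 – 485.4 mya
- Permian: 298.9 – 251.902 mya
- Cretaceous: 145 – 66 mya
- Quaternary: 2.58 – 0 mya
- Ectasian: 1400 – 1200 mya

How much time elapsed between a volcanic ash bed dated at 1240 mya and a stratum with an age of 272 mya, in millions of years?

1240 − 272 = 968 million years.

968 million years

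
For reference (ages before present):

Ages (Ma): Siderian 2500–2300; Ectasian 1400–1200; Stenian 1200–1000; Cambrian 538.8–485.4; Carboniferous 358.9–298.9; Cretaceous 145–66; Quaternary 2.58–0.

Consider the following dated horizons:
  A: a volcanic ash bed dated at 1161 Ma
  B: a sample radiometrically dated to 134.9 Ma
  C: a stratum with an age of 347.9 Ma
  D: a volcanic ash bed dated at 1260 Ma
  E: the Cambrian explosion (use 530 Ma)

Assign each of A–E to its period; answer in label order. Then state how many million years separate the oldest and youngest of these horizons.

A: 1161 Ma lies in 1200–1000 Ma, so Stenian.
B: 134.9 Ma lies in 145–66 Ma, so Cretaceous.
C: 347.9 Ma lies in 358.9–298.9 Ma, so Carboniferous.
D: 1260 Ma lies in 1400–1200 Ma, so Ectasian.
E: 530 Ma lies in 538.8–485.4 Ma, so Cambrian.
Oldest = 1260 Ma, youngest = 134.9 Ma → span 1125.1 Myr.

A — Stenian; B — Cretaceous; C — Carboniferous; D — Ectasian; E — Cambrian; span 1125.1 million years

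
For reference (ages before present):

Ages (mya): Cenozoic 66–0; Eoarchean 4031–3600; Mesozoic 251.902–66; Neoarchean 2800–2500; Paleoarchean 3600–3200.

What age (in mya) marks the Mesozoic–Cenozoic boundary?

66 mya

The Mesozoic ends and the Cenozoic begins at 66 mya.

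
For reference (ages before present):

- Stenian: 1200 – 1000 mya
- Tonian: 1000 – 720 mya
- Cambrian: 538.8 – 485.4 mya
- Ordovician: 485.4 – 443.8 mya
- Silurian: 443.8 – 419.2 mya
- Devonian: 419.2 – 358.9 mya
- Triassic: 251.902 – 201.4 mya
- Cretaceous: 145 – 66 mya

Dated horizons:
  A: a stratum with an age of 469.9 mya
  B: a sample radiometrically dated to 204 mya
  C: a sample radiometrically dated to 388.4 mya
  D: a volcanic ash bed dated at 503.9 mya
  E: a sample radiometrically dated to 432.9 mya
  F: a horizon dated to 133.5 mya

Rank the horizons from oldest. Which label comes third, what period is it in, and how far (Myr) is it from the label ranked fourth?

Sorted oldest-first by Ma: D (503.9), A (469.9), E (432.9), C (388.4), B (204), F (133.5).
The third oldest is E at 432.9 Ma, which lies in 443.8–419.2 Ma: the Silurian.
The fourth oldest is C at 388.4 Ma; separation = |432.9 − 388.4| = 44.5 Myr.

E, in the Silurian; 44.5 million years to C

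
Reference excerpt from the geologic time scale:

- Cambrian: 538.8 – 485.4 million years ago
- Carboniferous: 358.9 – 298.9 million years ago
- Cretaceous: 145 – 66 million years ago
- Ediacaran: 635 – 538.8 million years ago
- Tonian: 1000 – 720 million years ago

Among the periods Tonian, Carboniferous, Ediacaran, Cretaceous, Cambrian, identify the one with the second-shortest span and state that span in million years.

Durations: Tonian 280; Carboniferous 60; Ediacaran 96.2; Cretaceous 79; Cambrian 53.4 Myr.
Sorted shortest-first: Cambrian (53.4), Carboniferous (60), Cretaceous (79), Ediacaran (96.2), Tonian (280).
The second shortest is Carboniferous at 60 Myr.

Carboniferous, 60 million years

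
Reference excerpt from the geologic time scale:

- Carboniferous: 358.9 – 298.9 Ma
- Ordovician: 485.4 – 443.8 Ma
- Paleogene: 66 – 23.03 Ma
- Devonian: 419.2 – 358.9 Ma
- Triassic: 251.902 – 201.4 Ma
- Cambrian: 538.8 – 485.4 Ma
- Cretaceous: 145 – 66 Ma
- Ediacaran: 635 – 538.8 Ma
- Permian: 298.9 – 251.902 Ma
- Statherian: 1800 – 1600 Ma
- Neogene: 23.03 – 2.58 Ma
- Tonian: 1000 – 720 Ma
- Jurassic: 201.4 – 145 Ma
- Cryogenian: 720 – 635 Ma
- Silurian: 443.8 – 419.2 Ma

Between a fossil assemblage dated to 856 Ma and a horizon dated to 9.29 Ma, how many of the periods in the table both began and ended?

12

856 Ma sits inside the Tonian (1000–720) and 9.29 Ma inside the Neogene (23.03–2.58); neither of those is wholly between the two dates.
The listed periods lying completely between them are Cryogenian, Ediacaran, Cambrian, Ordovician, Silurian, Devonian, Carboniferous, Permian, Triassic, Jurassic, Cretaceous, Paleogene — 12 in all.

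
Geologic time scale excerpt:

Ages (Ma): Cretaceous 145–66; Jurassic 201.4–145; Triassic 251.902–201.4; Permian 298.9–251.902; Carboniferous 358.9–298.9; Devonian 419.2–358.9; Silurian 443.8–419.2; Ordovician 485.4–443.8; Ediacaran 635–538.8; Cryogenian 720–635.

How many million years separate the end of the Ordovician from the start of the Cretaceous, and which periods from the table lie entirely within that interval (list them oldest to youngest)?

End of Ordovician = 443.8 Ma; start of Cretaceous = 145 Ma.
Gap = 443.8 − 145 = 298.8 Myr.
Periods wholly inside 443.8–145 Ma: Silurian (443.8–419.2), Devonian (419.2–358.9), Carboniferous (358.9–298.9), Permian (298.9–251.902), Triassic (251.902–201.4), Jurassic (201.4–145).

298.8 million years; Silurian, Devonian, Carboniferous, Permian, Triassic, Jurassic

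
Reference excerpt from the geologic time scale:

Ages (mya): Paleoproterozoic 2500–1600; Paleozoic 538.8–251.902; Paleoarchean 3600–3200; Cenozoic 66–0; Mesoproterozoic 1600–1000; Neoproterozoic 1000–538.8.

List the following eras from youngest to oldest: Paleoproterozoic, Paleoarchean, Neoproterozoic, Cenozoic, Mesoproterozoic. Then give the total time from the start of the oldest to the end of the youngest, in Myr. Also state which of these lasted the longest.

From the excerpt: Paleoproterozoic 2500–1600; Paleoarchean 3600–3200; Neoproterozoic 1000–538.8; Cenozoic 66–0; Mesoproterozoic 1600–1000 (Ma).
Larger Ma is earlier, so the oldest is Paleoarchean and the youngest is Cenozoic; youngest to oldest: Cenozoic, Neoproterozoic, Mesoproterozoic, Paleoproterozoic, Paleoarchean.
Oldest start 3600 minus youngest end 0 gives 3600 Myr overall.
Individual lengths (start − end): Paleoproterozoic 900; Neoproterozoic 461.2; Paleoarchean 400; Mesoproterozoic 600; Cenozoic 66. The largest is Paleoproterozoic at 900 Myr.

Cenozoic, Neoproterozoic, Mesoproterozoic, Paleoproterozoic, Paleoarchean; total span 3600 Myr; longest is Paleoproterozoic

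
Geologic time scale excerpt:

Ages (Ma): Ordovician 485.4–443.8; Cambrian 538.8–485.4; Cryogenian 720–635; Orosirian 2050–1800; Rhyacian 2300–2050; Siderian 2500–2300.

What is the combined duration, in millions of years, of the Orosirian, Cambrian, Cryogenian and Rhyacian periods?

638.4 million years

Each duration: Orosirian = 250; Cambrian = 53.4; Cryogenian = 85; Rhyacian = 250.
Sum: 250 + 53.4 + 85 + 250 = 638.4 Myr.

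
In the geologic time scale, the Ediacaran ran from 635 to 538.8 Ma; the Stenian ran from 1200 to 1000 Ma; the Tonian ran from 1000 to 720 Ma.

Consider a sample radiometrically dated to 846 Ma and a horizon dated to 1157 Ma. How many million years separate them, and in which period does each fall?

Elapsed time: 1157 − 846 = 311 Myr.
846 Ma lies within 1000–720 Ma: Tonian.
1157 Ma lies within 1200–1000 Ma: Stenian.

311 million years apart; the first in the Tonian, the second in the Stenian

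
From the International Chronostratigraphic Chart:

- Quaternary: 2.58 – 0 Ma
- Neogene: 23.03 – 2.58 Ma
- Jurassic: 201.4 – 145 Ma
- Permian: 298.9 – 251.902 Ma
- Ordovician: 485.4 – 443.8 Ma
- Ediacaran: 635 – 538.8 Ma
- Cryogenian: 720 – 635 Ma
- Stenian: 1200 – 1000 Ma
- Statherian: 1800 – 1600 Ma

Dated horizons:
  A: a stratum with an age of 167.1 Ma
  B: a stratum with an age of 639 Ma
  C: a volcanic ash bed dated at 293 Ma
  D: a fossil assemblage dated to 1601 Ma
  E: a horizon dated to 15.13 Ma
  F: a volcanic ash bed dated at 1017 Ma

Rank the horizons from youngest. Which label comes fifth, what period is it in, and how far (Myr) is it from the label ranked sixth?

Sorted youngest-first by Ma: E (15.13), A (167.1), C (293), B (639), F (1017), D (1601).
The fifth youngest is F at 1017 Ma, which lies in 1200–1000 Ma: the Stenian.
The sixth youngest is D at 1601 Ma; separation = |1017 − 1601| = 584 Myr.

F, in the Stenian; 584 million years to D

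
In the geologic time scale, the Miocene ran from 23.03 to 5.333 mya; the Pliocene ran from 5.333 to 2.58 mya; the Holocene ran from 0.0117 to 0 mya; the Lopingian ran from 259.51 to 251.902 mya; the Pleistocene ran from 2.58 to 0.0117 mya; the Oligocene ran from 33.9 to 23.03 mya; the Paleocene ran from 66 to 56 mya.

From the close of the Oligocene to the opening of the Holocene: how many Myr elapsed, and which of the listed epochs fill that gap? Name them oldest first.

End of Oligocene = 23.03 Ma; start of Holocene = 0.0117 Ma.
Gap = 23.03 − 0.0117 = 23.0183 Myr.
Epochs wholly inside 23.03–0.0117 Ma: Miocene (23.03–5.333), Pliocene (5.333–2.58), Pleistocene (2.58–0.0117).

23.0183 million years; Miocene, Pliocene, Pleistocene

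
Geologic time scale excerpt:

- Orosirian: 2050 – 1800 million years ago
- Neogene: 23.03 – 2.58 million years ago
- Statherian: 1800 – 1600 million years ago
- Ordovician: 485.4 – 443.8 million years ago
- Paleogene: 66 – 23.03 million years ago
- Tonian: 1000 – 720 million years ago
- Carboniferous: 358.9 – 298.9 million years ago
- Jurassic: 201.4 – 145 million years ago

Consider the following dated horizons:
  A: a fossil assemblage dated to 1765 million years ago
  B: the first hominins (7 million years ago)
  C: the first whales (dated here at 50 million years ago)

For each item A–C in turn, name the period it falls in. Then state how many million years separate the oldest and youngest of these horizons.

A — Statherian; B — Neogene; C — Paleogene; span 1758 million years

A: 1765 Ma lies in 1800–1600 Ma, so Statherian.
B: 7 Ma lies in 23.03–2.58 Ma, so Neogene.
C: 50 Ma lies in 66–23.03 Ma, so Paleogene.
Oldest = 1765 Ma, youngest = 7 Ma → span 1758 Myr.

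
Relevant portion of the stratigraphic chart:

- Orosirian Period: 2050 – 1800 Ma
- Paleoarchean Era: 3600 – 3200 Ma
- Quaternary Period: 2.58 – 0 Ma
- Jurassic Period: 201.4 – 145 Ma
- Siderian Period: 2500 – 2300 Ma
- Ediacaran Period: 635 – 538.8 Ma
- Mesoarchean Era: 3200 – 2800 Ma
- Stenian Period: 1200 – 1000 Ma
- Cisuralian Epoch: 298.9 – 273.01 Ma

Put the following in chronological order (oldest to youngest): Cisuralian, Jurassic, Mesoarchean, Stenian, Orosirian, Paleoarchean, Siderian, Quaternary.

Sorting by start age (descending Ma, since larger Ma = older): Paleoarchean start 3600, Mesoarchean start 3200, Siderian start 2500, Orosirian start 2050, Stenian start 1200, Cisuralian start 298.9, Jurassic start 201.4, Quaternary start 2.58.

Paleoarchean → Mesoarchean → Siderian → Orosirian → Stenian → Cisuralian → Jurassic → Quaternary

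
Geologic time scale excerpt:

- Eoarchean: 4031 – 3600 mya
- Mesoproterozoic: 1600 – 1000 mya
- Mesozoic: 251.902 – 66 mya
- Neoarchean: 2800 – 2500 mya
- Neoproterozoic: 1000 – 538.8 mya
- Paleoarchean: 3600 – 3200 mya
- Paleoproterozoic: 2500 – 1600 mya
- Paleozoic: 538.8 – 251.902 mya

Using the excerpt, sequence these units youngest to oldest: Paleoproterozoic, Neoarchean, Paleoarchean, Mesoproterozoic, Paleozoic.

The oldest of these is Paleoarchean (starts 3600 Ma) and the youngest is Paleozoic (ends 251.902 Ma).
In between, by decreasing start age: Neoarchean (2800), Paleoproterozoic (2500), Mesoproterozoic (1600).
Listing youngest first means reversing that sequence.

Paleozoic, Mesoproterozoic, Paleoproterozoic, Neoarchean, Paleoarchean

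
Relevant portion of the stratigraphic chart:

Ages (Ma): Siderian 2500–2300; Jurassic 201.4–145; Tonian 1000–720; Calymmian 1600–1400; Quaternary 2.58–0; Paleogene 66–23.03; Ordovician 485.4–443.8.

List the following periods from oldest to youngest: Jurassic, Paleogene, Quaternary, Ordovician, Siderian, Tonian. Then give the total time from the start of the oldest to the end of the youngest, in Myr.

Siderian → Tonian → Ordovician → Jurassic → Paleogene → Quaternary; total span 2500 Myr

Start ages (Ma): Siderian 2500, Tonian 1000, Ordovician 485.4, Jurassic 201.4, Paleogene 66, Quaternary 2.58.
Ordered oldest to youngest: Siderian, Tonian, Ordovician, Jurassic, Paleogene, Quaternary.
Span = 2500 − 0 = 2500 Myr.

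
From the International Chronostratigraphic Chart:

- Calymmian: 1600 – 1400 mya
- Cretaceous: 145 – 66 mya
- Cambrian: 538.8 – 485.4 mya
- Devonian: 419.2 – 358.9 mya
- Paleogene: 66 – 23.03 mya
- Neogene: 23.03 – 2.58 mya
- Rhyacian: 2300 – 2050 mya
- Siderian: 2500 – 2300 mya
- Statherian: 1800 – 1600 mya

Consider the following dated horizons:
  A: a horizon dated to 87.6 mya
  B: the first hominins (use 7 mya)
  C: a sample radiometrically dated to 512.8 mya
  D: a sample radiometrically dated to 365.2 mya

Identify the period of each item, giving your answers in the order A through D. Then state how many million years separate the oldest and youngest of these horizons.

A — Cretaceous; B — Neogene; C — Cambrian; D — Devonian; span 505.8 million years

Match each age against the start–end ranges in the excerpt: A = 87.6 Ma → Cretaceous (145–66); B = 7 Ma → Neogene (23.03–2.58); C = 512.8 Ma → Cambrian (538.8–485.4); D = 365.2 Ma → Devonian (419.2–358.9).
The largest age is 512.8 Ma and the smallest is 7 Ma; their difference is 505.8 Myr.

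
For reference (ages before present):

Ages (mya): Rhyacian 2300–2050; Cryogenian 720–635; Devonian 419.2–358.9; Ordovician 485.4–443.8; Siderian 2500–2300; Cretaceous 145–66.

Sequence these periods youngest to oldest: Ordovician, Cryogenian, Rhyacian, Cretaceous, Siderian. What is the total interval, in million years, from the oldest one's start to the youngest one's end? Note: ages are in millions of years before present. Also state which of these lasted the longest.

Start ages (Ma): Siderian 2500, Rhyacian 2300, Cryogenian 720, Ordovician 485.4, Cretaceous 145.
Ordered youngest to oldest: Cretaceous, Ordovician, Cryogenian, Rhyacian, Siderian.
Span = 2500 − 66 = 2434 Myr.
Durations: Cryogenian 85, Cretaceous 79, Ordovician 41.6, Siderian 200, Rhyacian 250 → longest is Rhyacian (250 Myr).

Cretaceous → Ordovician → Cryogenian → Rhyacian → Siderian; total span 2434 Myr; longest is Rhyacian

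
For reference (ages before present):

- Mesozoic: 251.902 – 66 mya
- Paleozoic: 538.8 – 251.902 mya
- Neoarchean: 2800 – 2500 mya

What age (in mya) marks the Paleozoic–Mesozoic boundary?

251.902 mya

The Paleozoic ends and the Mesozoic begins at 251.902 mya.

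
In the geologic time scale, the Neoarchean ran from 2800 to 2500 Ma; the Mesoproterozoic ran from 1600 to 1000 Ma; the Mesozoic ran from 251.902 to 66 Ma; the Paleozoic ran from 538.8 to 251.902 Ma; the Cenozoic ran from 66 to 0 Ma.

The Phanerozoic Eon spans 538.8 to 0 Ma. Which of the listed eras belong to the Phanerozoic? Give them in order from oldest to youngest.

Eras with both bounds inside 538.8–0 Ma: Paleozoic (538.8–251.902), Mesozoic (251.902–66), Cenozoic (66–0).

Paleozoic, Mesozoic, Cenozoic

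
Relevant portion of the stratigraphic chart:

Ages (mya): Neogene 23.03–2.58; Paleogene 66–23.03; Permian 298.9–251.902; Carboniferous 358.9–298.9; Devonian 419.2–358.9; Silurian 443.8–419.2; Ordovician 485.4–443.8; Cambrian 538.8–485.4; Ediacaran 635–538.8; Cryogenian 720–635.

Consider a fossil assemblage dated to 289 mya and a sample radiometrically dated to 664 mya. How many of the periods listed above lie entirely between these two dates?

6

The older date is 664 Ma and the younger is 289 Ma.
Periods with start < 664 and end > 289 Ma: Ediacaran (635–538.8), Cambrian (538.8–485.4), Ordovician (485.4–443.8), Silurian (443.8–419.2), Devonian (419.2–358.9), Carboniferous (358.9–298.9).
That is 6 complete periods.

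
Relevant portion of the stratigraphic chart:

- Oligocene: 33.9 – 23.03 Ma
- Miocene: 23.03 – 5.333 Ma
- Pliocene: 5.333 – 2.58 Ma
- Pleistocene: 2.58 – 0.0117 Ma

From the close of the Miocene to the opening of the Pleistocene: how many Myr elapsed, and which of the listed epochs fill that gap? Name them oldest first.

End of Miocene = 5.333 Ma; start of Pleistocene = 2.58 Ma.
Gap = 5.333 − 2.58 = 2.753 Myr.
Epochs wholly inside 5.333–2.58 Ma: Pliocene (5.333–2.58).

2.753 million years; Pliocene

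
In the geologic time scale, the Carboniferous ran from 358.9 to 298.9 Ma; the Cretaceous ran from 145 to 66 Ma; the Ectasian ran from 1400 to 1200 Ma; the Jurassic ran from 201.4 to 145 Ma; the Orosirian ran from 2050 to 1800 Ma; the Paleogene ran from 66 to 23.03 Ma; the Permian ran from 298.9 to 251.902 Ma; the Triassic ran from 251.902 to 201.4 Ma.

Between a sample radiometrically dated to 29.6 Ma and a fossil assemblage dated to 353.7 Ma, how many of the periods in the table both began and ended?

4

353.7 Ma sits inside the Carboniferous (358.9–298.9) and 29.6 Ma inside the Paleogene (66–23.03); neither of those is wholly between the two dates.
The listed periods lying completely between them are Permian, Triassic, Jurassic, Cretaceous — 4 in all.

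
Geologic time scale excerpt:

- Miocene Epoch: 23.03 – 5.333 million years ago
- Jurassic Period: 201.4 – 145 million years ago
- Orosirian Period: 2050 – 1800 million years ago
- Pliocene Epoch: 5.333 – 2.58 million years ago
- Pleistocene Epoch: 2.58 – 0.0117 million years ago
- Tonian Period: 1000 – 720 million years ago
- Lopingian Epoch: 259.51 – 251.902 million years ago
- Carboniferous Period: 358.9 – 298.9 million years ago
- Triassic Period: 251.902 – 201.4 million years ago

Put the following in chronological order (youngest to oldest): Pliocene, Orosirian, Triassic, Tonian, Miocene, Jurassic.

Read off each span (Ma): Pliocene 5.333–2.58; Orosirian 2050–1800; Triassic 251.902–201.4; Tonian 1000–720; Miocene 23.03–5.333; Jurassic 201.4–145.
Larger Ma is older, so oldest→youngest is Orosirian, Tonian, Triassic, Jurassic, Miocene, Pliocene; reverse it for youngest→oldest.

Pliocene, Miocene, Jurassic, Triassic, Tonian, Orosirian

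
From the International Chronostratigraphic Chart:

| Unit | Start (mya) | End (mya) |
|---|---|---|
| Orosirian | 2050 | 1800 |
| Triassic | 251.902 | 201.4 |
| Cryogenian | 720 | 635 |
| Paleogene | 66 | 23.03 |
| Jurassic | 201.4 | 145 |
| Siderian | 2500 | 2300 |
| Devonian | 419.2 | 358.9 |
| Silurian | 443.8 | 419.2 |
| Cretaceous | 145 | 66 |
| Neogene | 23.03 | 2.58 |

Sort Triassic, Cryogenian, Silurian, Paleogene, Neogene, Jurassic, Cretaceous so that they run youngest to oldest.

Neogene, Paleogene, Cretaceous, Jurassic, Triassic, Silurian, Cryogenian

The oldest of these is Cryogenian (starts 720 Ma) and the youngest is Neogene (ends 2.58 Ma).
In between, by decreasing start age: Silurian (443.8), Triassic (251.902), Jurassic (201.4), Cretaceous (145), Paleogene (66).
Listing youngest first means reversing that sequence.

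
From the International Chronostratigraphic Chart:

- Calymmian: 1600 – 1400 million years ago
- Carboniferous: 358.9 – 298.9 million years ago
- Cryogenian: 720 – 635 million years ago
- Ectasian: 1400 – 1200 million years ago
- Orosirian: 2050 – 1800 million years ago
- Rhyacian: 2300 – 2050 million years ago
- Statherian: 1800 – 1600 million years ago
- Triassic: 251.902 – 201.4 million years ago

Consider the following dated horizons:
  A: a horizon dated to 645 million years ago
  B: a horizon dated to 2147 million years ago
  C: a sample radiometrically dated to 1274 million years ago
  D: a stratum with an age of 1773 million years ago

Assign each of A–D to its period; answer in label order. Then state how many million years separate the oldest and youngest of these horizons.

A — Cryogenian; B — Rhyacian; C — Ectasian; D — Statherian; span 1502 million years

A: 645 Ma lies in 720–635 Ma, so Cryogenian.
B: 2147 Ma lies in 2300–2050 Ma, so Rhyacian.
C: 1274 Ma lies in 1400–1200 Ma, so Ectasian.
D: 1773 Ma lies in 1800–1600 Ma, so Statherian.
Oldest = 2147 Ma, youngest = 645 Ma → span 1502 Myr.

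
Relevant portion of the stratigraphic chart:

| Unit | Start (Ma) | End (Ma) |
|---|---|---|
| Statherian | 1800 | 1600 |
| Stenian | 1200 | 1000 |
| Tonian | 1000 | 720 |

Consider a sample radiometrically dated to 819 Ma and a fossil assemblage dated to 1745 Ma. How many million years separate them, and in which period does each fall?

926 million years apart; the first in the Tonian, the second in the Statherian

Elapsed time: 1745 − 819 = 926 Myr.
819 Ma lies within 1000–720 Ma: Tonian.
1745 Ma lies within 1800–1600 Ma: Statherian.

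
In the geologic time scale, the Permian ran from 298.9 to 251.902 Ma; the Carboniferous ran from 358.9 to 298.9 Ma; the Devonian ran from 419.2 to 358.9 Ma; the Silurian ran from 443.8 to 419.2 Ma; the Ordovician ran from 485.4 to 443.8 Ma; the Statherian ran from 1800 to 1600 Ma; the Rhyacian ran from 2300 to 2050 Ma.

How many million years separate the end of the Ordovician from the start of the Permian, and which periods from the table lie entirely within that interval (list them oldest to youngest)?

144.9 million years; Silurian, Devonian, Carboniferous

End of Ordovician = 443.8 Ma; start of Permian = 298.9 Ma.
Gap = 443.8 − 298.9 = 144.9 Myr.
Periods wholly inside 443.8–298.9 Ma: Silurian (443.8–419.2), Devonian (419.2–358.9), Carboniferous (358.9–298.9).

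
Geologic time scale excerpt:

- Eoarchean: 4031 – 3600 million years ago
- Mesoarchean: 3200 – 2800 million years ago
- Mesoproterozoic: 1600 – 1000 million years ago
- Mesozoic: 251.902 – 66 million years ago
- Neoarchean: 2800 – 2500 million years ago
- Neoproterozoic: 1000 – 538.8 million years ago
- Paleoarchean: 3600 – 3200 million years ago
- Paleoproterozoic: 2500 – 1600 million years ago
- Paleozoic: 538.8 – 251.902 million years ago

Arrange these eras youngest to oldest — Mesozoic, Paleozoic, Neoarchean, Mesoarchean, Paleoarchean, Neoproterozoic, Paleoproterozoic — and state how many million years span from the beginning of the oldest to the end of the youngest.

Mesozoic → Paleozoic → Neoproterozoic → Paleoproterozoic → Neoarchean → Mesoarchean → Paleoarchean; total span 3534 Myr

Start ages (Ma): Paleoarchean 3600, Mesoarchean 3200, Neoarchean 2800, Paleoproterozoic 2500, Neoproterozoic 1000, Paleozoic 538.8, Mesozoic 251.902.
Ordered youngest to oldest: Mesozoic, Paleozoic, Neoproterozoic, Paleoproterozoic, Neoarchean, Mesoarchean, Paleoarchean.
Span = 3600 − 66 = 3534 Myr.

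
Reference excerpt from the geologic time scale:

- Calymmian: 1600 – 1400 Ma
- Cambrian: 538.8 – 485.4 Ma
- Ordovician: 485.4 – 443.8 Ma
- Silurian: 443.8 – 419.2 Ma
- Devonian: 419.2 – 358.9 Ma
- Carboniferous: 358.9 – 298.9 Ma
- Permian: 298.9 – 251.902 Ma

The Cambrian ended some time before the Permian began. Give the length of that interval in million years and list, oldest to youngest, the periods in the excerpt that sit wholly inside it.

186.5 million years; Ordovician, Silurian, Devonian, Carboniferous

End of Cambrian = 485.4 Ma; start of Permian = 298.9 Ma.
Gap = 485.4 − 298.9 = 186.5 Myr.
Periods wholly inside 485.4–298.9 Ma: Ordovician (485.4–443.8), Silurian (443.8–419.2), Devonian (419.2–358.9), Carboniferous (358.9–298.9).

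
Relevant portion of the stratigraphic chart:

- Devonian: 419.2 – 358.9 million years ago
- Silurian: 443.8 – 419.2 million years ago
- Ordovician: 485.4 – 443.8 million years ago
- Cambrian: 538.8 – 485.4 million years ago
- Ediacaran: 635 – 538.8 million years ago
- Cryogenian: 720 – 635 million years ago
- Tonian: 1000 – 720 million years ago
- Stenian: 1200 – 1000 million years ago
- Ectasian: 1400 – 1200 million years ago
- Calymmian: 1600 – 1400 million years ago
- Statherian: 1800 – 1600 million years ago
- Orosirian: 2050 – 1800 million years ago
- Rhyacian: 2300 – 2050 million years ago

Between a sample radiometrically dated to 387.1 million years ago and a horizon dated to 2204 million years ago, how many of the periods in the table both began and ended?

The older date is 2204 Ma and the younger is 387.1 Ma.
Periods with start < 2204 and end > 387.1 Ma: Orosirian (2050–1800), Statherian (1800–1600), Calymmian (1600–1400), Ectasian (1400–1200), Stenian (1200–1000), Tonian (1000–720), Cryogenian (720–635), Ediacaran (635–538.8), Cambrian (538.8–485.4), Ordovician (485.4–443.8), Silurian (443.8–419.2).
That is 11 complete periods.

11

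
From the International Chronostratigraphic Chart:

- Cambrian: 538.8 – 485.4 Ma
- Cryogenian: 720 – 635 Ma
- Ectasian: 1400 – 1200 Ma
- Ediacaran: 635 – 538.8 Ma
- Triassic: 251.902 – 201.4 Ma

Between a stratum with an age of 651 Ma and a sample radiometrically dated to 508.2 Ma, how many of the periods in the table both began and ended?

1

The older date is 651 Ma and the younger is 508.2 Ma.
Periods with start < 651 and end > 508.2 Ma: Ediacaran (635–538.8).
That is 1 complete period.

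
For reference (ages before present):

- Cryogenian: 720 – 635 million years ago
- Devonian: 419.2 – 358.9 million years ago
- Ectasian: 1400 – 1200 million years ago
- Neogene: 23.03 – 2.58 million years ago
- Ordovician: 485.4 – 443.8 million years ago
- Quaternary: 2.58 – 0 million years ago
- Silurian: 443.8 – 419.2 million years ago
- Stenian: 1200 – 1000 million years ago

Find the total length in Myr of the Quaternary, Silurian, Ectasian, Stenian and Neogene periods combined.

Duration is start − end for each: (2.58 − 0) + (443.8 − 419.2) + (1400 − 1200) + (1200 − 1000) + (23.03 − 2.58).
That is 2.58 + 24.6 + 200 + 200 + 20.45, which totals 447.63 million years.

447.63 million years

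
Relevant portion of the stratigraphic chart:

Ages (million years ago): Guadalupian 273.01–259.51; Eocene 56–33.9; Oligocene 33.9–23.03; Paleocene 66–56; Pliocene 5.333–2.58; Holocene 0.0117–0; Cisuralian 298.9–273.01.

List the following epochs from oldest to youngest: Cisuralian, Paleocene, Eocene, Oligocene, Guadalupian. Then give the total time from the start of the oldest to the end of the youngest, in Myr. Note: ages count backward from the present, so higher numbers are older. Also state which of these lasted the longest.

Start ages (Ma): Cisuralian 298.9, Guadalupian 273.01, Paleocene 66, Eocene 56, Oligocene 33.9.
Ordered oldest to youngest: Cisuralian, Guadalupian, Paleocene, Eocene, Oligocene.
Span = 298.9 − 23.03 = 275.87 Myr.
Durations: Cisuralian 25.89, Guadalupian 13.5, Oligocene 10.87, Paleocene 10, Eocene 22.1 → longest is Cisuralian (25.89 Myr).

Cisuralian → Guadalupian → Paleocene → Eocene → Oligocene; total span 275.87 Myr; longest is Cisuralian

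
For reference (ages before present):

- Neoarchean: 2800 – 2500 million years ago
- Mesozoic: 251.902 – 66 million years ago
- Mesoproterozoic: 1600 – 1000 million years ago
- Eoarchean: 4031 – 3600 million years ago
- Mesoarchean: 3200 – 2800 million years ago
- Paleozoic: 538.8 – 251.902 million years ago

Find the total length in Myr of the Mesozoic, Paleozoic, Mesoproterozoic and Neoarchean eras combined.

1372.8 million years

Each duration: Mesozoic = 185.902; Paleozoic = 286.898; Mesoproterozoic = 600; Neoarchean = 300.
Sum: 185.902 + 286.898 + 600 + 300 = 1372.8 Myr.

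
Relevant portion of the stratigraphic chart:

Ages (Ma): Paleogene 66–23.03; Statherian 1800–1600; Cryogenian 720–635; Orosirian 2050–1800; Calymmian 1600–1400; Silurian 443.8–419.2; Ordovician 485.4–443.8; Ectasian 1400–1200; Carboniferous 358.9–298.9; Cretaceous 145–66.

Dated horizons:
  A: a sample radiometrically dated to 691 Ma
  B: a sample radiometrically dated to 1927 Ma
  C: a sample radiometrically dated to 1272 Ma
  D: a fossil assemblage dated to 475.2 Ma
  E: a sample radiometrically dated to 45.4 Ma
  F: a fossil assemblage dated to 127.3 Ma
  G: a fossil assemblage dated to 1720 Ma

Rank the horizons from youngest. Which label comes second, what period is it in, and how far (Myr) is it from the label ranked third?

Smaller Ma means younger, so youngest first: E 45.4 < F 127.3 < D 475.2 < A 691 < C 1272 < G 1720 < B 1927.
Counting 2 along gives F (127.3 Ma); the excerpt puts that inside the Cretaceous, 145–66 Ma.
Next in line is D (475.2 Ma), and 475.2 − 127.3 = 347.9 Myr.

F, in the Cretaceous; 347.9 million years to D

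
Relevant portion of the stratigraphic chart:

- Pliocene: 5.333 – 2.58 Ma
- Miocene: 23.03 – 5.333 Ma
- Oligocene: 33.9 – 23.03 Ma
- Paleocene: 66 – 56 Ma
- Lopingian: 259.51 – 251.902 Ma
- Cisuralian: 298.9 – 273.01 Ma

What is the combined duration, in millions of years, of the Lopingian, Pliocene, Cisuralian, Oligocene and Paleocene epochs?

57.121 million years

Duration is start − end for each: (259.51 − 251.902) + (5.333 − 2.58) + (298.9 − 273.01) + (33.9 − 23.03) + (66 − 56).
That is 7.608 + 2.753 + 25.89 + 10.87 + 10, which totals 57.121 million years.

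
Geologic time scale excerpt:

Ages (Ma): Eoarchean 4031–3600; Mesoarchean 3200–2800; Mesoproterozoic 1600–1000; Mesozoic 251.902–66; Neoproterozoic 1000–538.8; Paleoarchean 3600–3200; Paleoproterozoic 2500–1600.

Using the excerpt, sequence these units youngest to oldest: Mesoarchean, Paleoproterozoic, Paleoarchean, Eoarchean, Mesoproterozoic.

Mesoproterozoic → Paleoproterozoic → Mesoarchean → Paleoarchean → Eoarchean

Sorting by start age (ascending Ma, since larger Ma = older): Mesoproterozoic began 1600, Paleoproterozoic began 2500, Mesoarchean began 3200, Paleoarchean began 3600, Eoarchean began 4031.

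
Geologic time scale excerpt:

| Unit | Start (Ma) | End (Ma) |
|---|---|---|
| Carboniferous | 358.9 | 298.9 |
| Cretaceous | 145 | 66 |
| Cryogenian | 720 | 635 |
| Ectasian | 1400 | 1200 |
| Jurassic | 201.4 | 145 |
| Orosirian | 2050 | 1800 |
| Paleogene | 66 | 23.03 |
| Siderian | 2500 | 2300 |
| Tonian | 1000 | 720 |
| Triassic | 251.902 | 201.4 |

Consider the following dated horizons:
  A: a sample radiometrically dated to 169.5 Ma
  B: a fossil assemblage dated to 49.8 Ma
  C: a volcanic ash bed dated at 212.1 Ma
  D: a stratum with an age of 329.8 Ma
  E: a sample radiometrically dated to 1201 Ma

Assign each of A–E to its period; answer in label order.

A: 169.5 Ma lies in 201.4–145 Ma, so Jurassic.
B: 49.8 Ma lies in 66–23.03 Ma, so Paleogene.
C: 212.1 Ma lies in 251.902–201.4 Ma, so Triassic.
D: 329.8 Ma lies in 358.9–298.9 Ma, so Carboniferous.
E: 1201 Ma lies in 1400–1200 Ma, so Ectasian.

A — Jurassic; B — Paleogene; C — Triassic; D — Carboniferous; E — Ectasian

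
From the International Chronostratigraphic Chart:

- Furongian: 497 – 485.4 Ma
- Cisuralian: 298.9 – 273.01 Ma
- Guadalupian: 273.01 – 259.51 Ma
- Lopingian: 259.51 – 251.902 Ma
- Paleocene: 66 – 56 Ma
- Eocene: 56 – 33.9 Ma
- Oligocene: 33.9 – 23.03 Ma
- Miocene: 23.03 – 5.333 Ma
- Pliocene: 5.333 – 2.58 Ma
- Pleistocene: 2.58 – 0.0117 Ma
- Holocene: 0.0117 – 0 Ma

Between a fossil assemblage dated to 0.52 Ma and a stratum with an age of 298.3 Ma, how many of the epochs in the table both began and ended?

7

298.3 Ma sits inside the Cisuralian (298.9–273.01) and 0.52 Ma inside the Pleistocene (2.58–0.0117); neither of those is wholly between the two dates.
The listed epochs lying completely between them are Guadalupian, Lopingian, Paleocene, Eocene, Oligocene, Miocene, Pliocene — 7 in all.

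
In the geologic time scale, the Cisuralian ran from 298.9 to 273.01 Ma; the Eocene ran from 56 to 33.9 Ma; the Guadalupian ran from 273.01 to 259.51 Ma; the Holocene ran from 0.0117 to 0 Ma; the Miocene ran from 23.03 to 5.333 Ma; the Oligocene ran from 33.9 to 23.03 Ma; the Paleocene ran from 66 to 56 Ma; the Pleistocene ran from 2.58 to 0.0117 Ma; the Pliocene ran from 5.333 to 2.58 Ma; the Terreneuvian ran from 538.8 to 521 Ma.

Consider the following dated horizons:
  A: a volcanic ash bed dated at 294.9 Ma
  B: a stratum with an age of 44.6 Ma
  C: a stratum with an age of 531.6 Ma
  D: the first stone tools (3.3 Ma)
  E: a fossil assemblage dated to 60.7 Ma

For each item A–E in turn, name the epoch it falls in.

A — Cisuralian; B — Eocene; C — Terreneuvian; D — Pliocene; E — Paleocene

A: 294.9 Ma lies in 298.9–273.01 Ma, so Cisuralian.
B: 44.6 Ma lies in 56–33.9 Ma, so Eocene.
C: 531.6 Ma lies in 538.8–521 Ma, so Terreneuvian.
D: 3.3 Ma lies in 5.333–2.58 Ma, so Pliocene.
E: 60.7 Ma lies in 66–56 Ma, so Paleocene.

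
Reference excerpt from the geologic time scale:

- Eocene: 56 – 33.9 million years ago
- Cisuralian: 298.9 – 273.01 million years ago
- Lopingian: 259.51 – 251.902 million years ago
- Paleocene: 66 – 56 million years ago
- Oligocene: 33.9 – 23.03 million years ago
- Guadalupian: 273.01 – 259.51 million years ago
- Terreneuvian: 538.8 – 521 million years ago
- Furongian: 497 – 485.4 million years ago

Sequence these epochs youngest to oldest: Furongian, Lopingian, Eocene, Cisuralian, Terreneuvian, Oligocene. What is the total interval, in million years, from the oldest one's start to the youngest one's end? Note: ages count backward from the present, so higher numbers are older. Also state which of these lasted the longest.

From the excerpt: Furongian 497–485.4; Lopingian 259.51–251.902; Eocene 56–33.9; Cisuralian 298.9–273.01; Terreneuvian 538.8–521; Oligocene 33.9–23.03 (Ma).
Larger Ma is earlier, so the oldest is Terreneuvian and the youngest is Oligocene; youngest to oldest: Oligocene, Eocene, Lopingian, Cisuralian, Furongian, Terreneuvian.
Oldest start 538.8 minus youngest end 23.03 gives 515.77 Myr overall.
Individual lengths (start − end): Eocene 22.1; Terreneuvian 17.8; Oligocene 10.87; Cisuralian 25.89; Lopingian 7.608; Furongian 11.6. The largest is Cisuralian at 25.89 Myr.

Oligocene → Eocene → Lopingian → Cisuralian → Furongian → Terreneuvian; total span 515.77 Myr; longest is Cisuralian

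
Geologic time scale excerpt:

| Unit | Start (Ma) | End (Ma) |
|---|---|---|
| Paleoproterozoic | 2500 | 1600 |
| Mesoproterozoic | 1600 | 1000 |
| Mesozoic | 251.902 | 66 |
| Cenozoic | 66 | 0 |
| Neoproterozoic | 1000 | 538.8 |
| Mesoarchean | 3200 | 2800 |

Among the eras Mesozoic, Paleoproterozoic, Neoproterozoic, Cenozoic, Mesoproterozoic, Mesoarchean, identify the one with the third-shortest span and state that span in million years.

Durations: Mesozoic 185.902; Paleoproterozoic 900; Neoproterozoic 461.2; Cenozoic 66; Mesoproterozoic 600; Mesoarchean 400 Myr.
Sorted shortest-first: Cenozoic (66), Mesozoic (185.902), Mesoarchean (400), Neoproterozoic (461.2), Mesoproterozoic (600), Paleoproterozoic (900).
The third shortest is Mesoarchean at 400 Myr.

Mesoarchean, 400 million years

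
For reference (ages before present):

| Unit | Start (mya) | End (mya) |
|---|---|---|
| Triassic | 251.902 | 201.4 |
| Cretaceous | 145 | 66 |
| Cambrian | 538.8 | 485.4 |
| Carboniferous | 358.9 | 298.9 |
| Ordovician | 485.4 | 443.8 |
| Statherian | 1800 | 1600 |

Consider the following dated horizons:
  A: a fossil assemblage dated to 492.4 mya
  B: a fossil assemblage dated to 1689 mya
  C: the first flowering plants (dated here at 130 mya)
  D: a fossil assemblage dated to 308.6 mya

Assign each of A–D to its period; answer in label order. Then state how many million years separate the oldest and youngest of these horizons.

Match each age against the start–end ranges in the excerpt: A = 492.4 Ma → Cambrian (538.8–485.4); B = 1689 Ma → Statherian (1800–1600); C = 130 Ma → Cretaceous (145–66); D = 308.6 Ma → Carboniferous (358.9–298.9).
The largest age is 1689 Ma and the smallest is 130 Ma; their difference is 1559 Myr.

A — Cambrian; B — Statherian; C — Cretaceous; D — Carboniferous; span 1559 million years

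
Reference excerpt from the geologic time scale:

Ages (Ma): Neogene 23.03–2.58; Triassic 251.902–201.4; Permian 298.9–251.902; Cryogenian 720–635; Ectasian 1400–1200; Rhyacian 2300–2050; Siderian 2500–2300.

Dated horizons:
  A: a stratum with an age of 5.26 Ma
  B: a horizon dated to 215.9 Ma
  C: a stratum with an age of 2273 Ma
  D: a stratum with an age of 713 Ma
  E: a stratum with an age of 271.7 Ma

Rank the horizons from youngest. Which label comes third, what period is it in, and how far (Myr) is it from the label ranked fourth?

Sorted youngest-first by Ma: A (5.26), B (215.9), E (271.7), D (713), C (2273).
The third youngest is E at 271.7 Ma, which lies in 298.9–251.902 Ma: the Permian.
The fourth youngest is D at 713 Ma; separation = |271.7 − 713| = 441.3 Myr.

E, in the Permian; 441.3 million years to D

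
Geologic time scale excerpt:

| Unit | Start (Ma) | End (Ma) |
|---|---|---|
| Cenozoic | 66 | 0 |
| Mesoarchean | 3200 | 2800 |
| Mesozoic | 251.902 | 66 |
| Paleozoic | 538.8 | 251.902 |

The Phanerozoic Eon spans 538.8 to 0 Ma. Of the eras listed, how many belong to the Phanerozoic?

Eras inside 538.8–0 Ma: Paleozoic, Mesozoic, Cenozoic — 3 in total.

3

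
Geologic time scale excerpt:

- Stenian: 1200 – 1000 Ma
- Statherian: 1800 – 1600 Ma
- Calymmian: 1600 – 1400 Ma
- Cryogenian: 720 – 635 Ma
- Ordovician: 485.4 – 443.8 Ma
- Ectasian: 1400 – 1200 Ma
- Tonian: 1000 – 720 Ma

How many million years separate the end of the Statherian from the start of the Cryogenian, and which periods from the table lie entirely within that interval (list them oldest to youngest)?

End of Statherian = 1600 Ma; start of Cryogenian = 720 Ma.
Gap = 1600 − 720 = 880 Myr.
Periods wholly inside 1600–720 Ma: Calymmian (1600–1400), Ectasian (1400–1200), Stenian (1200–1000), Tonian (1000–720).

880 million years; Calymmian, Ectasian, Stenian, Tonian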